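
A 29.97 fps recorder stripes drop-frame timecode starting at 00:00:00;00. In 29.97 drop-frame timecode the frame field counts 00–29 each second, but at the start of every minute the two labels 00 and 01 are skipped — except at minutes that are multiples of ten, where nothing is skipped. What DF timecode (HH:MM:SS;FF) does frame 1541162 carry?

Each 10-minute DF block holds 10 × 60 × 30 − 9 × 2 = 17982 frames. 1541162 ÷ 17982 → 85 full blocks, remainder 12692.
Within the partial block the first minute is 1800 frames and each further minute 1798, so 7 further minute boundaries passed. Total skipped labels = 18 × 85 + 2 × 7 = 1544.
Non-drop label index = 1541162 + 1544 = 1542706; at 30 labels/s that is 14:17:03:16, i.e. DF 14:17:03;16.

14:17:03;16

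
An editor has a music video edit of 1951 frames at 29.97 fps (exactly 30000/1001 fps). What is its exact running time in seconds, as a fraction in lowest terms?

1952951/30000 seconds

Running time = 1951 ÷ (30000/1001) = 1951 × 1001/30000 = 1952951/30000 s.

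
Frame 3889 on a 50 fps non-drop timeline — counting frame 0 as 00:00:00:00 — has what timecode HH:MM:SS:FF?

00:01:17:39

3889 ÷ 50 = 77 full seconds, remainder 39 frames.
77 s = 0 h 1 min 17 s.
Timecode: 00:01:17:39.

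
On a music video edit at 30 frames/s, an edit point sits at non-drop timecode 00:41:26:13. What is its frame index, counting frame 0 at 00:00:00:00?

Total seconds to the label: (0 × 3600 + 41 × 60 + 26) = 2486.
Frame index = 2486 × 30 + 13 = 74593.

frame 74593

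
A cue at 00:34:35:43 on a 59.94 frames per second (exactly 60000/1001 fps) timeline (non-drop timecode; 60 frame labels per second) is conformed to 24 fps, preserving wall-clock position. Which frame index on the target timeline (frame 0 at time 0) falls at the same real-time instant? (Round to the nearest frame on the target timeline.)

frame 49867

Source frame index: (0×3600 + 34×60 + 35) × 60 + 43 = 124543.
Real time: 124543 / (60000/1001) = 124667543/60000 s.
Target frame: (124667543/60000) × (24) = 124667543/2500 ≈ 49867.017 → 49867.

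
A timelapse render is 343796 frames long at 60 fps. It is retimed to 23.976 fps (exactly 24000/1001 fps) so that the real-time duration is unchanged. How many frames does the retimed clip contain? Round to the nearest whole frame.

137381 frames

Frames at target rate = 343796 × (24000/1001) / (60) = 137518400/1001 ≈ 137381.019.
Nearest whole frame: 137381.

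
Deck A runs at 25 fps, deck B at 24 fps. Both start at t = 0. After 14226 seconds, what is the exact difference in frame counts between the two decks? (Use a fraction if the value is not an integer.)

14226 frames

A emits 25 × 14226 = 355650 frames; B emits 24 × 14226 = 341424.
Difference = 14226 frames; B is behind A.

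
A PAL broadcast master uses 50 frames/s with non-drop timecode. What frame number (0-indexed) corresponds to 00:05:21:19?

16069

Total seconds to the label: (0 × 3600 + 5 × 60 + 21) = 321.
Frame index = 321 × 50 + 19 = 16069.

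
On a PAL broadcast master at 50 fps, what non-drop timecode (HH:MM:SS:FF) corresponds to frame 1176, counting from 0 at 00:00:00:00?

00:00:23:26

1176 ÷ 50 = 23 full seconds, remainder 26 frames.
23 s = 0 h 0 min 23 s.
Timecode: 00:00:23:26.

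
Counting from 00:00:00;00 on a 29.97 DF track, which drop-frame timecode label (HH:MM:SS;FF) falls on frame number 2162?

Each 10-minute DF block holds 10 × 60 × 30 − 9 × 2 = 17982 frames. 2162 ÷ 17982 → 0 full blocks, remainder 2162.
Within the partial block the first minute is 1800 frames and each further minute 1798, so 1 further minute boundary passed. Total skipped labels = 18 × 0 + 2 × 1 = 2.
Non-drop label index = 2162 + 2 = 2164; at 30 labels/s that is 00:01:12:04, i.e. DF 00:01:12;04.

00:01:12;04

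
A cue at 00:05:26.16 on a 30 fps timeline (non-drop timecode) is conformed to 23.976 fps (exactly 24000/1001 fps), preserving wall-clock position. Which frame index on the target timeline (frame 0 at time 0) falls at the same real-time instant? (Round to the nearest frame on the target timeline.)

frame 7829

Source frame index: (0×3600 + 5×60 + 26) × 30 + 16 = 9796.
Real time: 9796 / (30) = 4898/15 s.
Target frame: (4898/15) × (24000/1001) = 7836800/1001 ≈ 7828.971 → 7829.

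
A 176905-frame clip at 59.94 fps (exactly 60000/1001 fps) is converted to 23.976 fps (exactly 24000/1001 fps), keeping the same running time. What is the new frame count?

70762 frames

Target frames = source frames × (target rate / source rate) = 176905 × (24000/1001)/(60000/1001) = 176905 × 2/5 = 70762.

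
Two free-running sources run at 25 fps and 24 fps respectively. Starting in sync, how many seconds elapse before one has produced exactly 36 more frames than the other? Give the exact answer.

36 seconds

The gap grows by |24 − 25| = 1 frame per second.
Time for a 36-frame gap: 36 ÷ (1) = 36 s.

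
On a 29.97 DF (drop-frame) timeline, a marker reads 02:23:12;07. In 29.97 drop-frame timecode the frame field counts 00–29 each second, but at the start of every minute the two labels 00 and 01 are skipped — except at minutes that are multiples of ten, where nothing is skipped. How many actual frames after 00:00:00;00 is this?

257509

As if non-drop at 30 labels/s: (2 × 3600 + 23 × 60 + 12) × 30 + 7 = 257767.
Minute boundaries passed: 143; those not divisible by 10: 143 − 14 = 129; dropped labels = 2 × 129 = 258.
Actual frame index = 257767 − 258 = 257509.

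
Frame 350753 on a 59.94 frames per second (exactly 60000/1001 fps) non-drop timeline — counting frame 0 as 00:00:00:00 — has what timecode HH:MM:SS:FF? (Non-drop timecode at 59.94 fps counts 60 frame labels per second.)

350753 ÷ 60 = 5845 full seconds, remainder 53 frames.
5845 s = 1 h 37 min 25 s.
Timecode: 01:37:25:53.

01:37:25:53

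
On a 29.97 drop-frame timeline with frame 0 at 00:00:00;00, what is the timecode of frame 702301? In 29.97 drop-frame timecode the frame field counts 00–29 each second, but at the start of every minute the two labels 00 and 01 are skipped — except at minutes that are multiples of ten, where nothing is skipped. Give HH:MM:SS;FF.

06:30:33;13

Each 10-minute DF block holds 10 × 60 × 30 − 9 × 2 = 17982 frames. 702301 ÷ 17982 → 39 full blocks, remainder 1003.
Within the partial block the first minute is 1800 frames and each further minute 1798, so 0 further minute boundaries passed. Total skipped labels = 18 × 39 + 2 × 0 = 702.
Non-drop label index = 702301 + 702 = 703003; at 30 labels/s that is 06:30:33:13, i.e. DF 06:30:33;13.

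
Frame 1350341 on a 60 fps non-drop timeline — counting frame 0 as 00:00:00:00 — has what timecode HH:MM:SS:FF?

06:15:05:41

1350341 ÷ 60 = 22505 full seconds, remainder 41 frames.
22505 s = 6 h 15 min 5 s.
Timecode: 06:15:05:41.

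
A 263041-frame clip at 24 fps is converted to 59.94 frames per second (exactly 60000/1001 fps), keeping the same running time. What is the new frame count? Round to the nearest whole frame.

Frames at target rate = 263041 × (60000/1001) / (24) = 657602500/1001 ≈ 656945.554.
Nearest whole frame: 656946.

656946 frames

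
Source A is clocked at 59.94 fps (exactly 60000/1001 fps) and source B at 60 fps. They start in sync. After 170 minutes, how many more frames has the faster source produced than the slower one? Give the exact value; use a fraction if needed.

612000/1001 frames

170 min = 10200 s.
A emits 60000/1001 × 10200 = 612000000/1001 frames; B emits 60 × 10200 = 612000.
Difference = 612000/1001 frames (≈ 611.3886); B is ahead of A.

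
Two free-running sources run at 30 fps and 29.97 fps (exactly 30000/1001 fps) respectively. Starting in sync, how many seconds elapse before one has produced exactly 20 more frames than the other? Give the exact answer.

The gap grows by |30000/1001 − 30| = 30/1001 frames per second.
Time for a 20-frame gap: 20 ÷ (30/1001) = 2002/3 s.

2002/3 seconds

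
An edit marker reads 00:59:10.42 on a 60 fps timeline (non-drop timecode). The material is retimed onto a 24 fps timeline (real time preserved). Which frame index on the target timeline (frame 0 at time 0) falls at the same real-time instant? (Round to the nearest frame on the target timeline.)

frame 85217

Source frame index: (0×3600 + 59×60 + 10) × 60 + 42 = 213042.
Real time: 213042 / (60) = 35507/10 s.
Target frame: (35507/10) × (24) = 426084/5 ≈ 85216.800 → 85217.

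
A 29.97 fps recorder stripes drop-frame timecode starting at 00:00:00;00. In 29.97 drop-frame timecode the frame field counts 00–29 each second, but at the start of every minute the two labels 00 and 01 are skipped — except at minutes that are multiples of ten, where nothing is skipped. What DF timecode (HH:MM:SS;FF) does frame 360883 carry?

03:20:41;13

Ten DF minutes hold 17982 frames, so frame 360883 lies in block 20 (frames 359640–377621) with 1243 frames into that block.
The block's first minute is 1800 frames and the rest 1798 each; 1243 frames reaches minute 0, so 20 × 18 + 0 × 2 = 360 labels have been skipped so far.
Adding those back, label number 360883 + 360 = 361243 at 30 labels/s is 12041 s + 13 f = 3 h 20 min 41 s frame 13, i.e. 03:20:41;13.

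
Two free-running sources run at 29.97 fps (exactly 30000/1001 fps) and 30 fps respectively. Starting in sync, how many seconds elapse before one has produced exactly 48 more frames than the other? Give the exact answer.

The gap grows by |30 − 30000/1001| = 30/1001 frames per second.
Time for a 48-frame gap: 48 ÷ (30/1001) = 1601.6 s.

1601.6 seconds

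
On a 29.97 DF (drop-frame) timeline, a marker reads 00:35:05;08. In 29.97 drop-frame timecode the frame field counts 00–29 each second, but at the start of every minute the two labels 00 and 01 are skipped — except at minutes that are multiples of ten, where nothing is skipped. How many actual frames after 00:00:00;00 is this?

63094

As if non-drop at 30 labels/s: (0 × 3600 + 35 × 60 + 5) × 30 + 8 = 63158.
Minute boundaries passed: 35; those not divisible by 10: 35 − 3 = 32; dropped labels = 2 × 32 = 64.
Actual frame index = 63158 − 64 = 63094.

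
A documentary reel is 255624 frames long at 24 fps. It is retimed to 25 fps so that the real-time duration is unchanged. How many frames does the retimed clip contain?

266275 frames

Target frames = source frames × (target rate / source rate) = 255624 × (25)/(24) = 255624 × 25/24 = 266275.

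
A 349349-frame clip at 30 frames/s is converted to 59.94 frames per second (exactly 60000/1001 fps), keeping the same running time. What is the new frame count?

Target frames = source frames × (target rate / source rate) = 349349 × (60000/1001)/(30) = 349349 × 2000/1001 = 698000.

698000 frames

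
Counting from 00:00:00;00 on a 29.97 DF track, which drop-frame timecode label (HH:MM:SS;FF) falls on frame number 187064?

01:44:01;22

Each 10-minute DF block holds 10 × 60 × 30 − 9 × 2 = 17982 frames. 187064 ÷ 17982 → 10 full blocks, remainder 7244.
Within the partial block the first minute is 1800 frames and each further minute 1798, so 4 further minute boundaries passed. Total skipped labels = 18 × 10 + 2 × 4 = 188.
Non-drop label index = 187064 + 188 = 187252; at 30 labels/s that is 01:44:01:22, i.e. DF 01:44:01;22.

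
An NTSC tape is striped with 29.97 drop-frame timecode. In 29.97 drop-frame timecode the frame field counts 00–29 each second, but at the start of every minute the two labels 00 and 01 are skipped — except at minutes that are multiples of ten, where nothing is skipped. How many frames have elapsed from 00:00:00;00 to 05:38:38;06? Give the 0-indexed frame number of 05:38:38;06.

Complete 10-minute blocks: 33, each 17982 frames → 593406.
Remaining 8 whole minutes in the current block: 1800 + 7 × 1798 = 14386 frames.
Within the current minute: 38 × 30 + 6 − 2 = 1144 (labels ;00/;01 skipped at this minute). Total = 593406 + 14386 + 1144 = 608936.

608936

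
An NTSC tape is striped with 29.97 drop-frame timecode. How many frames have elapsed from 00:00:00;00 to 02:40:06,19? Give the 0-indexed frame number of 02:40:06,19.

287911

Complete 10-minute blocks: 16, each 17982 frames → 287712.
Remaining 0 whole minutes in the current block: 0 frames.
Within the current minute: 6 × 30 + 19 = 199. Total = 287712 + 0 + 199 = 287911.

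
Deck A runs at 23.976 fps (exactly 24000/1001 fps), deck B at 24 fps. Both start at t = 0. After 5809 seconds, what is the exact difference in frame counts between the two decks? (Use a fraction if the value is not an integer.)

A emits 24000/1001 × 5809 = 139416000/1001 frames; B emits 24 × 5809 = 139416.
Difference = 139416/1001 frames (≈ 139.2767); B is ahead of A.

139416/1001 frames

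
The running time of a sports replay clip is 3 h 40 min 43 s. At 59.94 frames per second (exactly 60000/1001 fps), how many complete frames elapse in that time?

3 h 40 min 43 s = 13243 s.
Frames = 13243 × 60000/1001 = 794580000/1001 ≈ 793786.2138.
Complete frames: 793786.

793786 frames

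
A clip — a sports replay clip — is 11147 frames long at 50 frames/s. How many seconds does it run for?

222.94 seconds

Running time = 11147 / (50) = 222.94 s.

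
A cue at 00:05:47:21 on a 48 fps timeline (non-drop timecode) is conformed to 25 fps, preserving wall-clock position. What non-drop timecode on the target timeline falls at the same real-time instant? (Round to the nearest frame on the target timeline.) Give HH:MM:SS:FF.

00:05:47:11

Source frame index: (0×3600 + 5×60 + 47) × 48 + 21 = 16677.
Real time: 16677 / (48) = 5559/16 s.
Target frame: (5559/16) × (25) = 138975/16 ≈ 8685.938 → 8686.
At 25 labels/s: frame 8686 → 00:05:47:11.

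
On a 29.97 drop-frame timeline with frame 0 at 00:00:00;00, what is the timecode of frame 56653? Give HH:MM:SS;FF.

Each 10-minute DF block holds 10 × 60 × 30 − 9 × 2 = 17982 frames. 56653 ÷ 17982 → 3 full blocks, remainder 2707.
Within the partial block the first minute is 1800 frames and each further minute 1798, so 1 further minute boundary passed. Total skipped labels = 18 × 3 + 2 × 1 = 56.
Non-drop label index = 56653 + 56 = 56709; at 30 labels/s that is 00:31:30:09, i.e. DF 00:31:30;09.

00:31:30;09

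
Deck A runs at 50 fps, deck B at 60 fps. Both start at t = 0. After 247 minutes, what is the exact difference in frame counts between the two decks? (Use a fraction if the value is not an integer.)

247 min = 14820 s.
A emits 50 × 14820 = 741000 frames; B emits 60 × 14820 = 889200.
Difference = 148200 frames; B is ahead of A.

148200 frames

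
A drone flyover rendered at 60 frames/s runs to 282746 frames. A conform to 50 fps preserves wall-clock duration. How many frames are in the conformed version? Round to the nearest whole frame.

Frames at target rate = 282746 × (50) / (60) = 706865/3 ≈ 235621.667.
Nearest whole frame: 235622.

235622 frames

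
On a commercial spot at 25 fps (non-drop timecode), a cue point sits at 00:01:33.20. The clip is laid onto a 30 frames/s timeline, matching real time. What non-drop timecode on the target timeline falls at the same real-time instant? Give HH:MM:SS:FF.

Source frame index: (0×3600 + 1×60 + 33) × 25 + 20 = 2345.
Real time: 2345 / (25) = 469/5 s.
Target frame: (469/5) × (30) = 2814.
At 30 labels/s: frame 2814 → 00:01:33:24.

00:01:33:24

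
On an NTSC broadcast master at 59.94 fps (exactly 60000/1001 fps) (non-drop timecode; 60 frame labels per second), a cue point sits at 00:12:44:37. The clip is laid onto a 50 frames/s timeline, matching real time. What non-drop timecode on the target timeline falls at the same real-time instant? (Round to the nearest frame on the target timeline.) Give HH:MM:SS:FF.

00:12:45:19

Source frame index: (0×3600 + 12×60 + 44) × 60 + 37 = 45877.
Real time: 45877 / (60000/1001) = 45922877/60000 s.
Target frame: (45922877/60000) × (50) = 45922877/1200 ≈ 38269.064 → 38269.
At 50 labels/s: frame 38269 → 00:12:45:19.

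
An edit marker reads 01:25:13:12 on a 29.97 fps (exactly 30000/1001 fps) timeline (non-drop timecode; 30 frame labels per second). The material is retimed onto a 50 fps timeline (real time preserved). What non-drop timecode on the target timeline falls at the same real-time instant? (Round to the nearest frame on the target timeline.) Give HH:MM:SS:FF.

01:25:18:26

Source frame index: (1×3600 + 25×60 + 13) × 30 + 12 = 153402.
Real time: 153402 / (30000/1001) = 25592567/5000 s.
Target frame: (25592567/5000) × (50) = 25592567/100 ≈ 255925.670 → 255926.
At 50 labels/s: frame 255926 → 01:25:18:26.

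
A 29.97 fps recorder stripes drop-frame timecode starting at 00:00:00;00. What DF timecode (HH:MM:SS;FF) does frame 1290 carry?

Each 10-minute DF block holds 10 × 60 × 30 − 9 × 2 = 17982 frames. 1290 ÷ 17982 → 0 full blocks, remainder 1290.
Within the partial block the first minute is 1800 frames and each further minute 1798, so 0 further minute boundaries passed. Total skipped labels = 18 × 0 + 2 × 0 = 0.
Non-drop label index = 1290 + 0 = 1290; at 30 labels/s that is 00:00:43:00, i.e. DF 00:00:43;00.

00:00:43;00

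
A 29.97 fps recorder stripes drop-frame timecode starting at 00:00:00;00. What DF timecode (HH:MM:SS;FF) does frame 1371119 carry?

12:42:29;21

Ten DF minutes hold 17982 frames, so frame 1371119 lies in block 76 (frames 1366632–1384613) with 4487 frames into that block.
The block's first minute is 1800 frames and the rest 1798 each; 4487 frames reaches minute 2, so 76 × 18 + 2 × 2 = 1372 labels have been skipped so far.
Adding those back, label number 1371119 + 1372 = 1372491 at 30 labels/s is 45749 s + 21 f = 12 h 42 min 29 s frame 21, i.e. 12:42:29;21.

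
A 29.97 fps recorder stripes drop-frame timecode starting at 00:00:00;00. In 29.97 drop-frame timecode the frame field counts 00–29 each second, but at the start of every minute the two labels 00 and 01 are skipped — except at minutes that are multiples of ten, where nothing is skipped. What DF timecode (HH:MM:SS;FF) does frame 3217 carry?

00:01:47;09

Ten DF minutes hold 17982 frames, so frame 3217 lies in block 0 (frames 0–17981) with 3217 frames into that block.
The block's first minute is 1800 frames and the rest 1798 each; 3217 frames reaches minute 1, so 0 × 18 + 1 × 2 = 2 labels have been skipped so far.
Adding those back, label number 3217 + 2 = 3219 at 30 labels/s is 107 s + 9 f = 0 h 1 min 47 s frame 9, i.e. 00:01:47;09.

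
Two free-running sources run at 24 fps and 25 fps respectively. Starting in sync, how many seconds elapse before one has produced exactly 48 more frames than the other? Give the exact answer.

48 seconds

The gap grows by |25 − 24| = 1 frame per second.
Time for a 48-frame gap: 48 ÷ (1) = 48 s.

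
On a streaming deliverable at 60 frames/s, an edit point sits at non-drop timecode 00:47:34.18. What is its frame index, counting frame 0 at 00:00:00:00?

frame 171258

Total seconds to the label: (0 × 3600 + 47 × 60 + 34) = 2854.
Frame index = 2854 × 60 + 18 = 171258.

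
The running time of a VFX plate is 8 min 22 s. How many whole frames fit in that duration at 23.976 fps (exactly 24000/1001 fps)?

8 min 22 s = 502 s.
Frames = 502 × 24000/1001 = 12048000/1001 ≈ 12035.9640.
Complete frames: 12035.

12035 frames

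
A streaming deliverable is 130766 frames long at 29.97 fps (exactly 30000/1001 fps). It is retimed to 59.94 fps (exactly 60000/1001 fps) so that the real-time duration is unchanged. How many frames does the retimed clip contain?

261532 frames

Target frames = source frames × (target rate / source rate) = 130766 × (60000/1001)/(30000/1001) = 130766 × 2 = 261532.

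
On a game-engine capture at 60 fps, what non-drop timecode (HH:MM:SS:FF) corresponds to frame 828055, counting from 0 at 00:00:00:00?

03:50:00:55

828055 ÷ 60 = 13800 full seconds, remainder 55 frames.
13800 s = 3 h 50 min 0 s.
Timecode: 03:50:00:55.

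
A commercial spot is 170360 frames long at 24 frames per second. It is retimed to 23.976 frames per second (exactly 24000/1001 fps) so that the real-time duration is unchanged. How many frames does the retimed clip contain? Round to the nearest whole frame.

Frames at target rate = 170360 × (24000/1001) / (24) = 170360000/1001 ≈ 170189.810.
Nearest whole frame: 170190.

170190 frames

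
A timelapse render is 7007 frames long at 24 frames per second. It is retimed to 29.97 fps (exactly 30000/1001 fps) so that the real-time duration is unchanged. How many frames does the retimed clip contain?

8750 frames

Target frames = source frames × (target rate / source rate) = 7007 × (30000/1001)/(24) = 7007 × 1250/1001 = 8750.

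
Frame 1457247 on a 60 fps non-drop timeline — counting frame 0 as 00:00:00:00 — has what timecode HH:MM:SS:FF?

1457247 ÷ 60 = 24287 full seconds, remainder 27 frames.
24287 s = 6 h 44 min 47 s.
Timecode: 06:44:47:27.

06:44:47:27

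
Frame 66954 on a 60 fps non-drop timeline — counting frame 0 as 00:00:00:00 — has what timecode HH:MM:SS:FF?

00:18:35:54

66954 ÷ 60 = 1115 full seconds, remainder 54 frames.
1115 s = 0 h 18 min 35 s.
Timecode: 00:18:35:54.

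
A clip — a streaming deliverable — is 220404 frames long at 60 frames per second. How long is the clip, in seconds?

Running time = 220404 / (60) = 3673.4 s.

3673.4 seconds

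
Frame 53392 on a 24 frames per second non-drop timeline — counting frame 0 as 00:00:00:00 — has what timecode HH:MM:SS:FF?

53392 ÷ 24 = 2224 full seconds, remainder 16 frames.
2224 s = 0 h 37 min 4 s.
Timecode: 00:37:04:16.

00:37:04:16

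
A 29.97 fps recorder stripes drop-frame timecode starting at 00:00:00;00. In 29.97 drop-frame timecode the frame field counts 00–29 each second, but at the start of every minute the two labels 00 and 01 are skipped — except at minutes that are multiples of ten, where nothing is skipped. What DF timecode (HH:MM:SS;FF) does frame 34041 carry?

00:18:55;25

Each 10-minute DF block holds 10 × 60 × 30 − 9 × 2 = 17982 frames. 34041 ÷ 17982 → 1 full block, remainder 16059.
Within the partial block the first minute is 1800 frames and each further minute 1798, so 8 further minute boundaries passed. Total skipped labels = 18 × 1 + 2 × 8 = 34.
Non-drop label index = 34041 + 34 = 34075; at 30 labels/s that is 00:18:55:25, i.e. DF 00:18:55;25.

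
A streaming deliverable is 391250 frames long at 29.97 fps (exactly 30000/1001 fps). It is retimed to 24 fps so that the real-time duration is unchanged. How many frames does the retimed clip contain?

313313 frames

Target frames = source frames × (target rate / source rate) = 391250 × (24)/(30000/1001) = 391250 × 1001/1250 = 313313.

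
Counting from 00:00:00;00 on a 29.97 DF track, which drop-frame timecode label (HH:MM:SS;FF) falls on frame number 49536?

00:27:32;26

Ten DF minutes hold 17982 frames, so frame 49536 lies in block 2 (frames 35964–53945) with 13572 frames into that block.
The block's first minute is 1800 frames and the rest 1798 each; 13572 frames reaches minute 7, so 2 × 18 + 7 × 2 = 50 labels have been skipped so far.
Adding those back, label number 49536 + 50 = 49586 at 30 labels/s is 1652 s + 26 f = 0 h 27 min 32 s frame 26, i.e. 00:27:32;26.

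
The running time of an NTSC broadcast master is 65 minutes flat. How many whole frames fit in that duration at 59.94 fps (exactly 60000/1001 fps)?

233766 frames

65 min = 3900 s.
Frames = 3900 × 60000/1001 = 18000000/77 ≈ 233766.2338.
Complete frames: 233766.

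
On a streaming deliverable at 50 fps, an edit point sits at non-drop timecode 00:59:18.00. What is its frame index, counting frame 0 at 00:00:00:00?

177900

Total seconds to the label: (0 × 3600 + 59 × 60 + 18) = 3558.
Frame index = 3558 × 50 + 0 = 177900.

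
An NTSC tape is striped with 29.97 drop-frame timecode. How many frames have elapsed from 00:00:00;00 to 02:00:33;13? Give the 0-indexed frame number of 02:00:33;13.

216787

Complete 10-minute blocks: 12, each 17982 frames → 215784.
Remaining 0 whole minutes in the current block: 0 frames.
Within the current minute: 33 × 30 + 13 = 1003. Total = 215784 + 0 + 1003 = 216787.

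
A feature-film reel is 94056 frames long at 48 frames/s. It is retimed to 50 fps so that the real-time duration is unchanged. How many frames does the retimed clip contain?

Target frames = source frames × (target rate / source rate) = 94056 × (50)/(48) = 94056 × 25/24 = 97975.

97975 frames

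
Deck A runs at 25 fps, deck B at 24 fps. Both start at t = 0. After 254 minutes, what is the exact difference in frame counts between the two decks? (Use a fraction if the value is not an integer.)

15240 frames

254 min = 15240 s.
A emits 25 × 15240 = 381000 frames; B emits 24 × 15240 = 365760.
Difference = 15240 frames; B is behind A.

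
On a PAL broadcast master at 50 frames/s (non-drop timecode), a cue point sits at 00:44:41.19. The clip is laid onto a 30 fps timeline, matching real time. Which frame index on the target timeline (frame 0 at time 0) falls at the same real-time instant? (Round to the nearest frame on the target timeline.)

frame 80441

Source frame index: (0×3600 + 44×60 + 41) × 50 + 19 = 134069.
Real time: 134069 / (50) = 134069/50 s.
Target frame: (134069/50) × (30) = 402207/5 ≈ 80441.400 → 80441.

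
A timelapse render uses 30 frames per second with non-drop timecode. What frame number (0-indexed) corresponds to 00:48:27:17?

87227

Total seconds to the label: (0 × 3600 + 48 × 60 + 27) = 2907.
Frame index = 2907 × 30 + 17 = 87227.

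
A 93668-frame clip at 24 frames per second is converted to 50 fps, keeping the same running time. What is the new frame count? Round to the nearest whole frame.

Frames at target rate = 93668 × (50) / (24) = 585425/3 ≈ 195141.667.
Nearest whole frame: 195142.

195142 frames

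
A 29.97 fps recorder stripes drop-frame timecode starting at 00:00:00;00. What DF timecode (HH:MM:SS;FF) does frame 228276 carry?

02:06:56;24

Each 10-minute DF block holds 10 × 60 × 30 − 9 × 2 = 17982 frames. 228276 ÷ 17982 → 12 full blocks, remainder 12492.
Within the partial block the first minute is 1800 frames and each further minute 1798, so 6 further minute boundaries passed. Total skipped labels = 18 × 12 + 2 × 6 = 228.
Non-drop label index = 228276 + 228 = 228504; at 30 labels/s that is 02:06:56:24, i.e. DF 02:06:56;24.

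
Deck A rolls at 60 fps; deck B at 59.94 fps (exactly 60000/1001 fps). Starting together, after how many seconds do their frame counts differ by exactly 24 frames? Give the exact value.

The gap grows by |60000/1001 − 60| = 60/1001 frames per second.
Time for a 24-frame gap: 24 ÷ (60/1001) = 400.4 s.

400.4 seconds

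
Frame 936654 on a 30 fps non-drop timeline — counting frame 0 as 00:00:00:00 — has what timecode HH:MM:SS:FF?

936654 ÷ 30 = 31221 full seconds, remainder 24 frames.
31221 s = 8 h 40 min 21 s.
Timecode: 08:40:21:24.

08:40:21:24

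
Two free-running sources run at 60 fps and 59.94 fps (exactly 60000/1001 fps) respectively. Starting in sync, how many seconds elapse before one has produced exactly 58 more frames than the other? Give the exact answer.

The gap grows by |60000/1001 − 60| = 60/1001 frames per second.
Time for a 58-frame gap: 58 ÷ (60/1001) = 29029/30 s.

29029/30 seconds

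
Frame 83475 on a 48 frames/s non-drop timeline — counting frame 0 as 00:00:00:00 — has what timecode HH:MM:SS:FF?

83475 ÷ 48 = 1739 full seconds, remainder 3 frames.
1739 s = 0 h 28 min 59 s.
Timecode: 00:28:59:03.

00:28:59:03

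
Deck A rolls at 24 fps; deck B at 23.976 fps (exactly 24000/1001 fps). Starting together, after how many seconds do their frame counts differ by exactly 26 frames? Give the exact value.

13013/12 seconds

The gap grows by |24000/1001 − 24| = 24/1001 frames per second.
Time for a 26-frame gap: 26 ÷ (24/1001) = 13013/12 s.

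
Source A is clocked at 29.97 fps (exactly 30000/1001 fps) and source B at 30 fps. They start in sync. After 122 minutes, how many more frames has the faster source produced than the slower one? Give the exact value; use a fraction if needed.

219600/1001 frames

122 min = 7320 s.
A emits 30000/1001 × 7320 = 219600000/1001 frames; B emits 30 × 7320 = 219600.
Difference = 219600/1001 frames (≈ 219.3806); B is ahead of A.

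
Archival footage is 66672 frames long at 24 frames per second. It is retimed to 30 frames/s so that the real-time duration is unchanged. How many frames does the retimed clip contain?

Target frames = source frames × (target rate / source rate) = 66672 × (30)/(24) = 66672 × 5/4 = 83340.

83340 frames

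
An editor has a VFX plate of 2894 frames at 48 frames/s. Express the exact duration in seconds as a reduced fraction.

1447/24 seconds

Running time = 2894 ÷ (48) = 2894 × 1/48 = 1447/24 s.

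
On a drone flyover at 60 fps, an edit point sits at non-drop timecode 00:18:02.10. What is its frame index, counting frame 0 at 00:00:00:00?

frame 64930

Total seconds to the label: (0 × 3600 + 18 × 60 + 2) = 1082.
Frame index = 1082 × 60 + 10 = 64930.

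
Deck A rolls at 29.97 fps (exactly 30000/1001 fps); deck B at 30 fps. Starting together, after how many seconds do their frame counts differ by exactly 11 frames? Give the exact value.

11011/30 seconds

The gap grows by |30 − 30000/1001| = 30/1001 frames per second.
Time for a 11-frame gap: 11 ÷ (30/1001) = 11011/30 s.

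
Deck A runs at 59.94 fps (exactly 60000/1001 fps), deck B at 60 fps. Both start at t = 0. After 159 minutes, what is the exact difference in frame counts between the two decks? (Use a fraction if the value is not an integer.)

159 min = 9540 s.
A emits 60000/1001 × 9540 = 572400000/1001 frames; B emits 60 × 9540 = 572400.
Difference = 572400/1001 frames (≈ 571.8282); B is ahead of A.

572400/1001 frames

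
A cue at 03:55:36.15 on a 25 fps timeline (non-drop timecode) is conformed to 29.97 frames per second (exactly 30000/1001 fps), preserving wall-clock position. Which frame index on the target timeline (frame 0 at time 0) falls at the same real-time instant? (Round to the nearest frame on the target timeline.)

frame 423674

Source frame index: (3×3600 + 55×60 + 36) × 25 + 15 = 353415.
Real time: 353415 / (25) = 70683/5 s.
Target frame: (70683/5) × (30000/1001) = 424098000/1001 ≈ 423674.326 → 423674.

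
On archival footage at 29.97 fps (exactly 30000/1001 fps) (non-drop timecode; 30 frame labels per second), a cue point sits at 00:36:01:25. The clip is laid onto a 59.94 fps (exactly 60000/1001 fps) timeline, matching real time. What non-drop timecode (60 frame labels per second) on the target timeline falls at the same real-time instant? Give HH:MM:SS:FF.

Source frame index: (0×3600 + 36×60 + 1) × 30 + 25 = 64855.
Real time: 64855 / (30000/1001) = 12983971/6000 s.
Target frame: (12983971/6000) × (60000/1001) = 129710.
At 60 labels/s: frame 129710 → 00:36:01:50.

00:36:01:50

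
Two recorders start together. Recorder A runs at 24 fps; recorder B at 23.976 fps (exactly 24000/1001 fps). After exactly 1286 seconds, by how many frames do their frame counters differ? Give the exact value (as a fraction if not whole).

30864/1001 frames

A emits 24 × 1286 = 30864 frames; B emits 24000/1001 × 1286 = 30864000/1001.
Difference = 30864/1001 frames (≈ 30.8332); B is behind A.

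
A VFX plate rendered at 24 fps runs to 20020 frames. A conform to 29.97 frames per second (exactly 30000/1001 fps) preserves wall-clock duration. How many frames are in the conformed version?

Target frames = source frames × (target rate / source rate) = 20020 × (30000/1001)/(24) = 20020 × 1250/1001 = 25000.

25000 frames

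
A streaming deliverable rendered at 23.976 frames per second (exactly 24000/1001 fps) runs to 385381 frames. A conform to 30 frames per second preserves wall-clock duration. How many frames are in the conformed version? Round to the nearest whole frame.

Frames at target rate = 385381 × (30) / (24000/1001) = 385766381/800 ≈ 482207.976.
Nearest whole frame: 482208.

482208 frames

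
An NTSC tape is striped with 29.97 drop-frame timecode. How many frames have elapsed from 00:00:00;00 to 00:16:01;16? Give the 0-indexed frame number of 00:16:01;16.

28816

As if non-drop at 30 labels/s: (0 × 3600 + 16 × 60 + 1) × 30 + 16 = 28846.
Minute boundaries passed: 16; those not divisible by 10: 16 − 1 = 15; dropped labels = 2 × 15 = 30.
Actual frame index = 28846 − 30 = 28816.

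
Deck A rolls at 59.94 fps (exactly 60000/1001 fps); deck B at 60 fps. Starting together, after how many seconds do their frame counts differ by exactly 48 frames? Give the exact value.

800.8 seconds

The gap grows by |60 − 60000/1001| = 60/1001 frames per second.
Time for a 48-frame gap: 48 ÷ (60/1001) = 800.8 s.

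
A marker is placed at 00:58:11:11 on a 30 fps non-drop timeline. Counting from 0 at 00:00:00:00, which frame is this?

Total seconds to the label: (0 × 3600 + 58 × 60 + 11) = 3491.
Frame index = 3491 × 30 + 11 = 104741.

frame 104741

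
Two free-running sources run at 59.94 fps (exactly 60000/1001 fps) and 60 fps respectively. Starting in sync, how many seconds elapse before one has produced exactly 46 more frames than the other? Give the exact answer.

23023/30 seconds

The gap grows by |60 − 60000/1001| = 60/1001 frames per second.
Time for a 46-frame gap: 46 ÷ (60/1001) = 23023/30 s.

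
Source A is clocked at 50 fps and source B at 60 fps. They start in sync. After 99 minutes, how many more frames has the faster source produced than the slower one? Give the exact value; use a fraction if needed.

99 min = 5940 s.
A emits 50 × 5940 = 297000 frames; B emits 60 × 5940 = 356400.
Difference = 59400 frames; B is ahead of A.

59400 frames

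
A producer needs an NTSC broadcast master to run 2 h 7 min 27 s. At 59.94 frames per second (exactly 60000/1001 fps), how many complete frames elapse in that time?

2 h 7 min 27 s = 7647 s.
Frames = 7647 × 60000/1001 = 458820000/1001 ≈ 458361.6384.
Complete frames: 458361.

458361 frames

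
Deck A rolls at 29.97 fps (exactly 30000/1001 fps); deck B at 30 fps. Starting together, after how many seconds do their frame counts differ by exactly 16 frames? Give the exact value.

The gap grows by |30 − 30000/1001| = 30/1001 frames per second.
Time for a 16-frame gap: 16 ÷ (30/1001) = 8008/15 s.

8008/15 seconds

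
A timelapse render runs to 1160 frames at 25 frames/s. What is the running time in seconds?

46.4 seconds

Running time = 1160 / (25) = 46.4 s.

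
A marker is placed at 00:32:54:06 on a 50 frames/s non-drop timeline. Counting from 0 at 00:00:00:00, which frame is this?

frame 98706

Total seconds to the label: (0 × 3600 + 32 × 60 + 54) = 1974.
Frame index = 1974 × 50 + 6 = 98706.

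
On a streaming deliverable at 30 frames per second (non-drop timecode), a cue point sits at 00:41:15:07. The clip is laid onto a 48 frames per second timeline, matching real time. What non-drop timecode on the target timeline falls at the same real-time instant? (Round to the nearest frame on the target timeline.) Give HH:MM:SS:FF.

00:41:15:11

Source frame index: (0×3600 + 41×60 + 15) × 30 + 7 = 74257.
Real time: 74257 / (30) = 74257/30 s.
Target frame: (74257/30) × (48) = 594056/5 ≈ 118811.200 → 118811.
At 48 labels/s: frame 118811 → 00:41:15:11.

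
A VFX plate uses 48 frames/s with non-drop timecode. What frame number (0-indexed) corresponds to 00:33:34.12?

Total seconds to the label: (0 × 3600 + 33 × 60 + 34) = 2014.
Frame index = 2014 × 48 + 12 = 96684.

frame 96684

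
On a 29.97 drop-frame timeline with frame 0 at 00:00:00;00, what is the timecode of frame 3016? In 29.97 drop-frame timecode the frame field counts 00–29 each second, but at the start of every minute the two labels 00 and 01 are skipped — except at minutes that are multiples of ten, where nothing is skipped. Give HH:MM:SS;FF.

00:01:40;18

Each 10-minute DF block holds 10 × 60 × 30 − 9 × 2 = 17982 frames. 3016 ÷ 17982 → 0 full blocks, remainder 3016.
Within the partial block the first minute is 1800 frames and each further minute 1798, so 1 further minute boundary passed. Total skipped labels = 18 × 0 + 2 × 1 = 2.
Non-drop label index = 3016 + 2 = 3018; at 30 labels/s that is 00:01:40:18, i.e. DF 00:01:40;18.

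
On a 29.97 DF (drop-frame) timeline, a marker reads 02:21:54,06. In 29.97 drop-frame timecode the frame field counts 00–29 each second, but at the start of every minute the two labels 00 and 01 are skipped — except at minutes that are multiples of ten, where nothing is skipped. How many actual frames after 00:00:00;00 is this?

Complete 10-minute blocks: 14, each 17982 frames → 251748.
Remaining 1 whole minute in the current block: 1800 + 0 × 1798 = 1800 frames.
Within the current minute: 54 × 30 + 6 − 2 = 1624 (labels ;00/;01 skipped at this minute). Total = 251748 + 1800 + 1624 = 255172.

255172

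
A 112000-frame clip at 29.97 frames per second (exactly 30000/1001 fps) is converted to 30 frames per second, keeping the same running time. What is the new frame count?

Target frames = source frames × (target rate / source rate) = 112000 × (30)/(30000/1001) = 112000 × 1001/1000 = 112112.

112112 frames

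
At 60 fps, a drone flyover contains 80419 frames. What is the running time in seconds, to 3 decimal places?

1340.317 seconds

Running time = 80419 × 1/60 = 80419/60 s ≈ 1340.317 s.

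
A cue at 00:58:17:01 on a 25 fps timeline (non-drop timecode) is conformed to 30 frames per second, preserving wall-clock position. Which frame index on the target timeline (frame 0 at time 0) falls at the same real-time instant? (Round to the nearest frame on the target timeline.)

Source frame index: (0×3600 + 58×60 + 17) × 25 + 1 = 87426.
Real time: 87426 / (25) = 87426/25 s.
Target frame: (87426/25) × (30) = 524556/5 ≈ 104911.200 → 104911.

frame 104911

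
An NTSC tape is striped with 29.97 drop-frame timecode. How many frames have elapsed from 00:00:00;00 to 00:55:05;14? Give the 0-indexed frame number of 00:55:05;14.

As if non-drop at 30 labels/s: (0 × 3600 + 55 × 60 + 5) × 30 + 14 = 99164.
Minute boundaries passed: 55; those not divisible by 10: 55 − 5 = 50; dropped labels = 2 × 50 = 100.
Actual frame index = 99164 − 100 = 99064.

99064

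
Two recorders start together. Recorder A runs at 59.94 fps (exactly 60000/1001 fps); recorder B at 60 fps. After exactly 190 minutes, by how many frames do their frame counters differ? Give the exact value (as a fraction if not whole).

190 min = 11400 s.
A emits 60000/1001 × 11400 = 684000000/1001 frames; B emits 60 × 11400 = 684000.
Difference = 684000/1001 frames (≈ 683.3167); B is ahead of A.

684000/1001 frames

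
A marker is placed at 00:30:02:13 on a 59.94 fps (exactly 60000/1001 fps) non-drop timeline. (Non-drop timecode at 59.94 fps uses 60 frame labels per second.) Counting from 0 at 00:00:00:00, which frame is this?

Total seconds to the label: (0 × 3600 + 30 × 60 + 2) = 1802.
Frame index = 1802 × 60 + 13 = 108133.

108133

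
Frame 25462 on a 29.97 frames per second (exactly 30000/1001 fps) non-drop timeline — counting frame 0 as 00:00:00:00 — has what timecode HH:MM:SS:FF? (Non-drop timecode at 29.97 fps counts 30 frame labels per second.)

25462 ÷ 30 = 848 full seconds, remainder 22 frames.
848 s = 0 h 14 min 8 s.
Timecode: 00:14:08:22.

00:14:08:22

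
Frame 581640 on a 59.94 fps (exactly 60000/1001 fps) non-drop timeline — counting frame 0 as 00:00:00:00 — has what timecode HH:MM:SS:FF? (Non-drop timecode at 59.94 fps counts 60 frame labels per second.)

02:41:34:00

581640 ÷ 60 = 9694 full seconds, remainder 0 frames.
9694 s = 2 h 41 min 34 s.
Timecode: 02:41:34:00.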